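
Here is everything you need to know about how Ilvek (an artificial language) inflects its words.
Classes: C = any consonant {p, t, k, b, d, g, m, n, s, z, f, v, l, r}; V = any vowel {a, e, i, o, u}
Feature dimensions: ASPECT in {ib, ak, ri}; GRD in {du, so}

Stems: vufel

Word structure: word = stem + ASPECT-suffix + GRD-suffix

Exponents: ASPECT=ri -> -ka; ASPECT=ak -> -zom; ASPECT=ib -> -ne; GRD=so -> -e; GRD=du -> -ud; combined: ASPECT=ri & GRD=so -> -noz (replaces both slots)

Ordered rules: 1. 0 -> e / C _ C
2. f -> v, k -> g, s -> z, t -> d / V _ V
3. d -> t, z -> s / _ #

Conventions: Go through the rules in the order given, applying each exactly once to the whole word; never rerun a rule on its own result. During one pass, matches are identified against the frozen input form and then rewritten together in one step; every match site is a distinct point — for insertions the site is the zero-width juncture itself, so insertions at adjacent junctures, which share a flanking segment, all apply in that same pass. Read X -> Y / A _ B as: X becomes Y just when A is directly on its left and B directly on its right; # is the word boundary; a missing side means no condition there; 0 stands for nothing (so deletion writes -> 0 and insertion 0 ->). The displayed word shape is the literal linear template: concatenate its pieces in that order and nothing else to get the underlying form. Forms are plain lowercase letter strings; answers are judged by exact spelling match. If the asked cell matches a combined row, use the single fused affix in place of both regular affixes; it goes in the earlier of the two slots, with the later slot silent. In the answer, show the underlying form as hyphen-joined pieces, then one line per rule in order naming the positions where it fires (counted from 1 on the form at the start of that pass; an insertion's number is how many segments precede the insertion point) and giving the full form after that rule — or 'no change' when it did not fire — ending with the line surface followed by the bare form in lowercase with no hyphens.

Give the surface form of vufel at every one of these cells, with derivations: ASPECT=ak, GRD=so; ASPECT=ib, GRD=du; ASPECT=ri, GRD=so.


cell ASPECT=ak, GRD=so:
underlying: vufel-zom-e
1. 0 -> e / C _ C: inserts after position(s) 5: vufelezome
2. f -> v, k -> g, s -> z, t -> d / V _ V: fires at position(s) 3: vuvelezome
3. d -> t, z -> s / _ #: no change
surface: vuvelezome

cell ASPECT=ib, GRD=du:
underlying: vufel-ne-ud
1. 0 -> e / C _ C: inserts after position(s) 5: vufeleneud
2. f -> v, k -> g, s -> z, t -> d / V _ V: fires at position(s) 3: vuveleneud
3. d -> t, z -> s / _ #: fires at position(s) 10: vuveleneut
surface: vuveleneut

cell ASPECT=ri, GRD=so:
underlying: vufel-noz
1. 0 -> e / C _ C: inserts after position(s) 5: vufelenoz
2. f -> v, k -> g, s -> z, t -> d / V _ V: fires at position(s) 3: vuvelenoz
3. d -> t, z -> s / _ #: fires at position(s) 9: vuvelenos
surface: vuvelenos


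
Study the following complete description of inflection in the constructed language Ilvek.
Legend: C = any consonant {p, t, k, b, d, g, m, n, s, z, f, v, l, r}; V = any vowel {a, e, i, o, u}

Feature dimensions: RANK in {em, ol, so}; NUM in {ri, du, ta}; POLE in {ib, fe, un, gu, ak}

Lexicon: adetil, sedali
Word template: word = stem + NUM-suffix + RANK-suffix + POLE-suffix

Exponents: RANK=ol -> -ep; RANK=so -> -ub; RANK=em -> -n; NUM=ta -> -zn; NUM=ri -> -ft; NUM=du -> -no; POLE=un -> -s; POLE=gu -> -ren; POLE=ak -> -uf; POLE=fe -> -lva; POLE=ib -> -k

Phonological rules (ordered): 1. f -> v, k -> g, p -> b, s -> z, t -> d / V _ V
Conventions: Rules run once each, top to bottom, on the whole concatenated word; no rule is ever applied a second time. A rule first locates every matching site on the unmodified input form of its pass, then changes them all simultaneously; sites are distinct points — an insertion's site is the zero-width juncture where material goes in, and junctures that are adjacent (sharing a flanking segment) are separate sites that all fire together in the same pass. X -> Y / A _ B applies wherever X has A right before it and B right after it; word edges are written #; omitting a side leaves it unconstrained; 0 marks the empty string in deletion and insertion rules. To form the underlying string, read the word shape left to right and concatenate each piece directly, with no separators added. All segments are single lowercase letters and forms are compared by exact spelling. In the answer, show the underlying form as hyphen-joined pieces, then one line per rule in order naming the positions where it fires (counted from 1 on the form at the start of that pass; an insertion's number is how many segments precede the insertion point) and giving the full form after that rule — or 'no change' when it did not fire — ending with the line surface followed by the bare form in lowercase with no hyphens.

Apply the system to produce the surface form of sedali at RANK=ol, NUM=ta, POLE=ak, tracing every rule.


underlying: sedali-zn-ep-uf
1. f -> v, k -> g, p -> b, s -> z, t -> d / V _ V: fires at position(s) 10: sedaliznebuf
surface: sedaliznebuf


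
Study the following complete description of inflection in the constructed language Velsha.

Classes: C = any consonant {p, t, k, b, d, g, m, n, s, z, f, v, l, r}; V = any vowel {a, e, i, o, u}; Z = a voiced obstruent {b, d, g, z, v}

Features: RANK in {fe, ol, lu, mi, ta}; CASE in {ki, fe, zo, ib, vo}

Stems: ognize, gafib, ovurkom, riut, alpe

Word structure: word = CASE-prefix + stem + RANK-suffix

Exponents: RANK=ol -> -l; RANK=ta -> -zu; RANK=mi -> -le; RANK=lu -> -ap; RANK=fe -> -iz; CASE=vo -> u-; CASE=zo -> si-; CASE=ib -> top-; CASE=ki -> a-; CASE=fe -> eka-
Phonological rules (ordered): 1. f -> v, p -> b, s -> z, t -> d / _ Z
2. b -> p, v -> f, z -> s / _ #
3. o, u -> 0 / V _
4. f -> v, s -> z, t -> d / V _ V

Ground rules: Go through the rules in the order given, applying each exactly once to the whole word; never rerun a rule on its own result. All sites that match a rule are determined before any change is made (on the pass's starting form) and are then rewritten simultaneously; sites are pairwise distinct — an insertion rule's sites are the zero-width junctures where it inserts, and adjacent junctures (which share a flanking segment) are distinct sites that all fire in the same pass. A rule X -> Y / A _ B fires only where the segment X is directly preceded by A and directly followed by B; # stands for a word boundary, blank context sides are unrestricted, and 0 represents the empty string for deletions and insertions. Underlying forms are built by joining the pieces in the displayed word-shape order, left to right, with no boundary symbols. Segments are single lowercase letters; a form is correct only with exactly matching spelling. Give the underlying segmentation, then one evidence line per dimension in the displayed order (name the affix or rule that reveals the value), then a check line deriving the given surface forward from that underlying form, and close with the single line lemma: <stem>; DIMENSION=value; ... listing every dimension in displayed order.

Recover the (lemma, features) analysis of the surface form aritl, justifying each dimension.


underlying: a-riut-l
RANK=ol - signalled by the affix -l
CASE=ki - signalled by the affix a-
check: ariutl -> ariutl -> ariutl -> aritl -> aritl
lemma: riut; RANK=ol; CASE=ki


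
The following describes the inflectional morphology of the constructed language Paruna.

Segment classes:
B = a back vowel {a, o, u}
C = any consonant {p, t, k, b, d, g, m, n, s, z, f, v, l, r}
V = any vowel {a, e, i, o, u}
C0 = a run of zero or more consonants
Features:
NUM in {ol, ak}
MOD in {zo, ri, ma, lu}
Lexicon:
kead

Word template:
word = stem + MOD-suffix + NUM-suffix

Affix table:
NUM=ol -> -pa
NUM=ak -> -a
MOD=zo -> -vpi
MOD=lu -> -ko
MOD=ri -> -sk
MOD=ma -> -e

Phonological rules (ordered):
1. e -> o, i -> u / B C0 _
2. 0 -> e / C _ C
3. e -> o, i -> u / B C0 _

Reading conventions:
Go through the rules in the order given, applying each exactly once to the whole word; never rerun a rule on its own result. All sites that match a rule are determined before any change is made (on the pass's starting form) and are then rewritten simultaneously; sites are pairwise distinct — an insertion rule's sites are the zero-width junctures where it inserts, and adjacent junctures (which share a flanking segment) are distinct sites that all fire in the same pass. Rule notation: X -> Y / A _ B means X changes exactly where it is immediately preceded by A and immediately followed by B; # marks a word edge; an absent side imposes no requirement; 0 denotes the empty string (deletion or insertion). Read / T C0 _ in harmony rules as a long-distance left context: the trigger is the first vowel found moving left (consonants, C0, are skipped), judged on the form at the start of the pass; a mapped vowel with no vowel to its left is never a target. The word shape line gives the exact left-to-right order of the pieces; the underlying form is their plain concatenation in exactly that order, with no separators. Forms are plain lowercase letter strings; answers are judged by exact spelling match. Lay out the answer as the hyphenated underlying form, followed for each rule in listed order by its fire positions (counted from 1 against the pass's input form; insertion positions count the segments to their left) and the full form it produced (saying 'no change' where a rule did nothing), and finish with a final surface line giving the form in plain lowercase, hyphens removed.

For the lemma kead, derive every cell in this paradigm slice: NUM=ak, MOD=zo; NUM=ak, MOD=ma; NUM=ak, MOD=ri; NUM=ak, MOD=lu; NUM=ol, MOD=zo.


cell NUM=ak, MOD=zo:
underlying: kead-vpi-a
1. e -> o, i -> u / B C0 _: fires at position(s) 7: keadvpua
2. 0 -> e / C _ C: inserts after position(s) 4, 5: keadevepua
3. e -> o, i -> u / B C0 _: fires at position(s) 5: keadovepua
surface: keadovepua

cell NUM=ak, MOD=ma:
underlying: kead-e-a
1. e -> o, i -> u / B C0 _: fires at position(s) 5: keadoa
2. 0 -> e / C _ C: no change
3. e -> o, i -> u / B C0 _: no change
surface: keadoa

cell NUM=ak, MOD=ri:
underlying: kead-sk-a
1. e -> o, i -> u / B C0 _: no change
2. 0 -> e / C _ C: inserts after position(s) 4, 5: keadeseka
3. e -> o, i -> u / B C0 _: fires at position(s) 5: keadoseka
surface: keadoseka

cell NUM=ak, MOD=lu:
underlying: kead-ko-a
1. e -> o, i -> u / B C0 _: no change
2. 0 -> e / C _ C: inserts after position(s) 4: keadekoa
3. e -> o, i -> u / B C0 _: fires at position(s) 5: keadokoa
surface: keadokoa

cell NUM=ol, MOD=zo:
underlying: kead-vpi-pa
1. e -> o, i -> u / B C0 _: fires at position(s) 7: keadvpupa
2. 0 -> e / C _ C: inserts after position(s) 4, 5: keadevepupa
3. e -> o, i -> u / B C0 _: fires at position(s) 5: keadovepupa
surface: keadovepupa


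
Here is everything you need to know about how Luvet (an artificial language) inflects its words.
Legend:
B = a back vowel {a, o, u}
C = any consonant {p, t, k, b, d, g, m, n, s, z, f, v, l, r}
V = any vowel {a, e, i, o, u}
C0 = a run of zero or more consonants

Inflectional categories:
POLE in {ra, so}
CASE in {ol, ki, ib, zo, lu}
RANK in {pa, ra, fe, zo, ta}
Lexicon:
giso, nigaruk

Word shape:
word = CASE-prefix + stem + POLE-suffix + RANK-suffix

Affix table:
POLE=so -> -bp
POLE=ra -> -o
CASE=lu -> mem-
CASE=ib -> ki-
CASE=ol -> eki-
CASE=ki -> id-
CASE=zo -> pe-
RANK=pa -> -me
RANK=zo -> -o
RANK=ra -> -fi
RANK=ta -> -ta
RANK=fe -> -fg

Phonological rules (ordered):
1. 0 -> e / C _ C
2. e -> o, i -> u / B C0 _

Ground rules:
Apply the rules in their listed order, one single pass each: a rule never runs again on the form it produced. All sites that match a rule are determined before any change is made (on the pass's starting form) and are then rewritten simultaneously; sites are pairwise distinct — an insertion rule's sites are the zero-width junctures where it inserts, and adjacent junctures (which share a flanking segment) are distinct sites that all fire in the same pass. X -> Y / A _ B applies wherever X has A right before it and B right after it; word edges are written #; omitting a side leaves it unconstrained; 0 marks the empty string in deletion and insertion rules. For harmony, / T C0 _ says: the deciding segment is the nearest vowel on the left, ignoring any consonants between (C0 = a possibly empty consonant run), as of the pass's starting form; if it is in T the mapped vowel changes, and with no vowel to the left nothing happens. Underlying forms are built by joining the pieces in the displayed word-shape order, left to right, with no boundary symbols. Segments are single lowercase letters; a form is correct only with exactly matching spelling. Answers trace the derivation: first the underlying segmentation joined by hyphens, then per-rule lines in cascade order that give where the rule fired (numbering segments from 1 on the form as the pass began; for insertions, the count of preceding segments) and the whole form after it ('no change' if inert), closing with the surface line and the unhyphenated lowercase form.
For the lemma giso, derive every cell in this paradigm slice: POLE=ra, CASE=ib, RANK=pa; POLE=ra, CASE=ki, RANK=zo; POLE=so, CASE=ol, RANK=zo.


cell POLE=ra, CASE=ib, RANK=pa:
underlying: ki-giso-o-me
1. 0 -> e / C _ C: no change
2. e -> o, i -> u / B C0 _: fires at position(s) 9: kigisoomo
surface: kigisoomo

cell POLE=ra, CASE=ki, RANK=zo:
underlying: id-giso-o-o
1. 0 -> e / C _ C: inserts after position(s) 2: idegisooo
2. e -> o, i -> u / B C0 _: no change
surface: idegisooo

cell POLE=so, CASE=ol, RANK=zo:
underlying: eki-giso-bp-o
1. 0 -> e / C _ C: inserts after position(s) 8: ekigisobepo
2. e -> o, i -> u / B C0 _: fires at position(s) 9: ekigisobopo
surface: ekigisobopo


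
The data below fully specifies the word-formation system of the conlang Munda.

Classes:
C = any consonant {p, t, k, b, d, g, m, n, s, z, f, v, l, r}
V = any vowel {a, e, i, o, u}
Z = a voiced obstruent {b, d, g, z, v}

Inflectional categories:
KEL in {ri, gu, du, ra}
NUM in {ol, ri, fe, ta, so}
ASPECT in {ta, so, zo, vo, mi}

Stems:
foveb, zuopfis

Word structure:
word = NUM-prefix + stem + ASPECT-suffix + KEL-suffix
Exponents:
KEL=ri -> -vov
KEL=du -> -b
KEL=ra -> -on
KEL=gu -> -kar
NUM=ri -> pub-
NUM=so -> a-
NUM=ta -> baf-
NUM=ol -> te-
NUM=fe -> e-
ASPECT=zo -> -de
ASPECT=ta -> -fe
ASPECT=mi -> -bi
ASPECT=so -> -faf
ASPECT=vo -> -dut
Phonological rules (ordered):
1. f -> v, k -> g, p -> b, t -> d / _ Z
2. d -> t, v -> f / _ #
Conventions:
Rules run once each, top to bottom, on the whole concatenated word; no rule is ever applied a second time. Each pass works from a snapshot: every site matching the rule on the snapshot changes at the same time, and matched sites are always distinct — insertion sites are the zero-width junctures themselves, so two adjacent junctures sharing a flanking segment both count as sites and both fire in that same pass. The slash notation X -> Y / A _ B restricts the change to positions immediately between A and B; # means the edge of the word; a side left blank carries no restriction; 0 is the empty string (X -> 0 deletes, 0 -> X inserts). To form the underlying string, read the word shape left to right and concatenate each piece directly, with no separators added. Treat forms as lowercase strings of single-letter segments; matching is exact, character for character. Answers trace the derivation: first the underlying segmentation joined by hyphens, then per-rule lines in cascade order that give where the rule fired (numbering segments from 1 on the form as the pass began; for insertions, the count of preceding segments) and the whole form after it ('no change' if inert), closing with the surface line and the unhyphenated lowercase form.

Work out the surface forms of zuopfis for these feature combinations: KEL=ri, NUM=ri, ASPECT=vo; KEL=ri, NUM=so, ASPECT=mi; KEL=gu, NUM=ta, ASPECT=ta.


cell KEL=ri, NUM=ri, ASPECT=vo:
underlying: pub-zuopfis-dut-vov
1. f -> v, k -> g, p -> b, t -> d / _ Z: fires at position(s) 13: pubzuopfisdudvov
2. d -> t, v -> f / _ #: fires at position(s) 16: pubzuopfisdudvof
surface: pubzuopfisdudvof

cell KEL=ri, NUM=so, ASPECT=mi:
underlying: a-zuopfis-bi-vov
1. f -> v, k -> g, p -> b, t -> d / _ Z: no change
2. d -> t, v -> f / _ #: fires at position(s) 13: azuopfisbivof
surface: azuopfisbivof

cell KEL=gu, NUM=ta, ASPECT=ta:
underlying: baf-zuopfis-fe-kar
1. f -> v, k -> g, p -> b, t -> d / _ Z: fires at position(s) 3: bavzuopfisfekar
2. d -> t, v -> f / _ #: no change
surface: bavzuopfisfekar


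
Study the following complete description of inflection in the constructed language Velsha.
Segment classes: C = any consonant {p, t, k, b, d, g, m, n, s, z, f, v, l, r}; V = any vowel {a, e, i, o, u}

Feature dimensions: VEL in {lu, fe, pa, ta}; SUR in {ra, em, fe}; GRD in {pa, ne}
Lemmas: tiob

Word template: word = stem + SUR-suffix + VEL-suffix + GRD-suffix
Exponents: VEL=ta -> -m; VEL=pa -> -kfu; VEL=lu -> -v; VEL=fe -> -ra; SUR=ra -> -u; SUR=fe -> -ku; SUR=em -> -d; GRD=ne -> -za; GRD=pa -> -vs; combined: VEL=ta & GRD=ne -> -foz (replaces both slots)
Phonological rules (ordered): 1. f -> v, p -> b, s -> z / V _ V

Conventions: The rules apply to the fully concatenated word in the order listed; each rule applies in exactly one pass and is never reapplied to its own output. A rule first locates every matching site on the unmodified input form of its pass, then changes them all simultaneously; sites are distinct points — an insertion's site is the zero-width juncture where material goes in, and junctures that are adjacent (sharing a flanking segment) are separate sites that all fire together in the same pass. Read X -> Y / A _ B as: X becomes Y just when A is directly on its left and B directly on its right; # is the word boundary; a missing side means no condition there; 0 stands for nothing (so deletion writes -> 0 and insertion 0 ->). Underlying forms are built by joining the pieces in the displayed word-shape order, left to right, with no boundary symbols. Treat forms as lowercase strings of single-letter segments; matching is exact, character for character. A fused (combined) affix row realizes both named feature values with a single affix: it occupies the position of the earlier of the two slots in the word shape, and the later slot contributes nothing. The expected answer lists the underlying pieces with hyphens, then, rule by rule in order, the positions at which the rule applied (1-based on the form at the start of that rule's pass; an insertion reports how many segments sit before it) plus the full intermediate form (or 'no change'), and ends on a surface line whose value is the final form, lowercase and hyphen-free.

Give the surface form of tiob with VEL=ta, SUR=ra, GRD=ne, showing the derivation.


underlying: tiob-u-foz
1. f -> v, p -> b, s -> z / V _ V: fires at position(s) 6: tiobuvoz
surface: tiobuvoz


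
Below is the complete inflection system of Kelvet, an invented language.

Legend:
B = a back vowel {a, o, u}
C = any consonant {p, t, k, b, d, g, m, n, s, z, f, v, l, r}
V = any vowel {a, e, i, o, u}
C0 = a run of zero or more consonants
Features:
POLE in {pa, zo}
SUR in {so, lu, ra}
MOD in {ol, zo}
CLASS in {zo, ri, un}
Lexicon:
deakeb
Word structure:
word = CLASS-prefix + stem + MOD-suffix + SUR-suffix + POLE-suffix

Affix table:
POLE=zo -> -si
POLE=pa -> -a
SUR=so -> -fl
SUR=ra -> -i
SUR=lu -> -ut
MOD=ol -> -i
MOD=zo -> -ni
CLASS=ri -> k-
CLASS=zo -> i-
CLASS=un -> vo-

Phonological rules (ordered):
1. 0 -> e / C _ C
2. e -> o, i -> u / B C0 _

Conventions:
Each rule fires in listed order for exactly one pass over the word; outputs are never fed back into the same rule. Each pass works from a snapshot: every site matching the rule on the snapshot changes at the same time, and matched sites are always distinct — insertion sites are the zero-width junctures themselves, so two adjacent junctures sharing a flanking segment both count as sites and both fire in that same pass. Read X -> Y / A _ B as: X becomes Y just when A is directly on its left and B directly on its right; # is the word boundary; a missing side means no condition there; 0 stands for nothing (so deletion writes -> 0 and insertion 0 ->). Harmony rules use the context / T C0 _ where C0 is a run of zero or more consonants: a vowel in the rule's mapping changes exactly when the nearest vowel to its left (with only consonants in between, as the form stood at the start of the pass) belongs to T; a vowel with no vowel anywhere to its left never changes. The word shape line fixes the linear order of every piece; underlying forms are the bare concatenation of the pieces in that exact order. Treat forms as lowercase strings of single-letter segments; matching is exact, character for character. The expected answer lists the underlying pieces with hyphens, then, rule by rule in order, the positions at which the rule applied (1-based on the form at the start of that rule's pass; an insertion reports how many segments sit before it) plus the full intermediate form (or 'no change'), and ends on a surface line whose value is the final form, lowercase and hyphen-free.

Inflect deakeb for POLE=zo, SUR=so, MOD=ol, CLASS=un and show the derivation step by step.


underlying: vo-deakeb-i-fl-si
1. 0 -> e / C _ C: inserts after position(s) 10, 11: vodeakebifelesi
2. e -> o, i -> u / B C0 _: fires at position(s) 4, 7: vodoakobifelesi
surface: vodoakobifelesi


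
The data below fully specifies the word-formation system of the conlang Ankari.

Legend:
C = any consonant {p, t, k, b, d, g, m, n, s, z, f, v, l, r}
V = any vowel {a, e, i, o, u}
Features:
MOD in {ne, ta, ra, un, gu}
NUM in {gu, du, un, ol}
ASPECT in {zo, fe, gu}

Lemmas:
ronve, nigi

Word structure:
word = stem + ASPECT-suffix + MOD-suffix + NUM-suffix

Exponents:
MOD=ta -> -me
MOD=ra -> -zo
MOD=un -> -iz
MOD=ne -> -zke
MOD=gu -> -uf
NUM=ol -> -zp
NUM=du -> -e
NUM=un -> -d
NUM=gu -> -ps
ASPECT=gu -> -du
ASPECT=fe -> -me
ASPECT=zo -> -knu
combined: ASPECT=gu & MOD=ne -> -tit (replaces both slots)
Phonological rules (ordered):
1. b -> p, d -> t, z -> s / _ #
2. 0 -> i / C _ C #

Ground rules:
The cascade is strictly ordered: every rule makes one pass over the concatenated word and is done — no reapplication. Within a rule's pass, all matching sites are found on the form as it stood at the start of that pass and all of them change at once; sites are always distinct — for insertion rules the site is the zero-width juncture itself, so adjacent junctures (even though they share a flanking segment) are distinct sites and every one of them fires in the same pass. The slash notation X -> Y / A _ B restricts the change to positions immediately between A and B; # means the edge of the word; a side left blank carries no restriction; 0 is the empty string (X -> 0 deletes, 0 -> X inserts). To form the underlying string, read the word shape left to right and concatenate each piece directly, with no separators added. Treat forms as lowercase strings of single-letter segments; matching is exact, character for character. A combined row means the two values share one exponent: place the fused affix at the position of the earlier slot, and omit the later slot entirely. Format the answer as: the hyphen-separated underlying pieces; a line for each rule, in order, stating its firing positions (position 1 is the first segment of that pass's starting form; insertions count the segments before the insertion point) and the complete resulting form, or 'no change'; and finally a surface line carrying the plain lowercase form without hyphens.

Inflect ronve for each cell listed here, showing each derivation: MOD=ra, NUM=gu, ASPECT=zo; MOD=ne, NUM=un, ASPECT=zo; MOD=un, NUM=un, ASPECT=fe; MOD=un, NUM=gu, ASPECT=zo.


cell MOD=ra, NUM=gu, ASPECT=zo:
underlying: ronve-knu-zo-ps
1. b -> p, d -> t, z -> s / _ #: no change
2. 0 -> i / C _ C #: inserts after position(s) 11: ronveknuzopis
surface: ronveknuzopis

cell MOD=ne, NUM=un, ASPECT=zo:
underlying: ronve-knu-zke-d
1. b -> p, d -> t, z -> s / _ #: fires at position(s) 12: ronveknuzket
2. 0 -> i / C _ C #: no change
surface: ronveknuzket

cell MOD=un, NUM=un, ASPECT=fe:
underlying: ronve-me-iz-d
1. b -> p, d -> t, z -> s / _ #: fires at position(s) 10: ronvemeizt
2. 0 -> i / C _ C #: inserts after position(s) 9: ronvemeizit
surface: ronvemeizit

cell MOD=un, NUM=gu, ASPECT=zo:
underlying: ronve-knu-iz-ps
1. b -> p, d -> t, z -> s / _ #: no change
2. 0 -> i / C _ C #: inserts after position(s) 11: ronveknuizpis
surface: ronveknuizpis


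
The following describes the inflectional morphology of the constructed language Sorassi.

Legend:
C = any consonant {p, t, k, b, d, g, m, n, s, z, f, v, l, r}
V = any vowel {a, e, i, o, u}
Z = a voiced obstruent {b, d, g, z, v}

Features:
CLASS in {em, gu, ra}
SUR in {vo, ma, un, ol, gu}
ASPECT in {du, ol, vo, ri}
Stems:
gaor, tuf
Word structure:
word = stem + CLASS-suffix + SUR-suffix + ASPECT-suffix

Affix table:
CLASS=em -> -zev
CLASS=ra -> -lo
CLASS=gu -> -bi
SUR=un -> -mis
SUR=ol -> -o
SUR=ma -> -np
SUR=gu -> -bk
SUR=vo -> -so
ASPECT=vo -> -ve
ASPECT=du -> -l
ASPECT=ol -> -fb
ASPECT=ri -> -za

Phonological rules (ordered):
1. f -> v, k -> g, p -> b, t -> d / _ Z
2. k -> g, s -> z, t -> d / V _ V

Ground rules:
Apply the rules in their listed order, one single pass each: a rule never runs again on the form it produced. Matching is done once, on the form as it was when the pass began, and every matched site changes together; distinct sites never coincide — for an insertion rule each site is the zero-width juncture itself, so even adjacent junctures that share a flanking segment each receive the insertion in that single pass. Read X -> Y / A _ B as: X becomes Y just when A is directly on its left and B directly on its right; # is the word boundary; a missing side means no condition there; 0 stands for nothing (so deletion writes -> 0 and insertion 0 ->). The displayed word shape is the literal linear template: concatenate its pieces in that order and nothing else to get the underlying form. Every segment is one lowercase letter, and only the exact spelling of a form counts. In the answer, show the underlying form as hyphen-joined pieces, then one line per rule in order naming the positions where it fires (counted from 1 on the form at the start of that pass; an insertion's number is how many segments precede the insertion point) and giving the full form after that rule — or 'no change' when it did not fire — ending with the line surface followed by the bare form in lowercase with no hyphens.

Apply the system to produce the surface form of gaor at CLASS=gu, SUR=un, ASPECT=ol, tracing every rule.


underlying: gaor-bi-mis-fb
1. f -> v, k -> g, p -> b, t -> d / _ Z: fires at position(s) 10: gaorbimisvb
2. k -> g, s -> z, t -> d / V _ V: no change
surface: gaorbimisvb


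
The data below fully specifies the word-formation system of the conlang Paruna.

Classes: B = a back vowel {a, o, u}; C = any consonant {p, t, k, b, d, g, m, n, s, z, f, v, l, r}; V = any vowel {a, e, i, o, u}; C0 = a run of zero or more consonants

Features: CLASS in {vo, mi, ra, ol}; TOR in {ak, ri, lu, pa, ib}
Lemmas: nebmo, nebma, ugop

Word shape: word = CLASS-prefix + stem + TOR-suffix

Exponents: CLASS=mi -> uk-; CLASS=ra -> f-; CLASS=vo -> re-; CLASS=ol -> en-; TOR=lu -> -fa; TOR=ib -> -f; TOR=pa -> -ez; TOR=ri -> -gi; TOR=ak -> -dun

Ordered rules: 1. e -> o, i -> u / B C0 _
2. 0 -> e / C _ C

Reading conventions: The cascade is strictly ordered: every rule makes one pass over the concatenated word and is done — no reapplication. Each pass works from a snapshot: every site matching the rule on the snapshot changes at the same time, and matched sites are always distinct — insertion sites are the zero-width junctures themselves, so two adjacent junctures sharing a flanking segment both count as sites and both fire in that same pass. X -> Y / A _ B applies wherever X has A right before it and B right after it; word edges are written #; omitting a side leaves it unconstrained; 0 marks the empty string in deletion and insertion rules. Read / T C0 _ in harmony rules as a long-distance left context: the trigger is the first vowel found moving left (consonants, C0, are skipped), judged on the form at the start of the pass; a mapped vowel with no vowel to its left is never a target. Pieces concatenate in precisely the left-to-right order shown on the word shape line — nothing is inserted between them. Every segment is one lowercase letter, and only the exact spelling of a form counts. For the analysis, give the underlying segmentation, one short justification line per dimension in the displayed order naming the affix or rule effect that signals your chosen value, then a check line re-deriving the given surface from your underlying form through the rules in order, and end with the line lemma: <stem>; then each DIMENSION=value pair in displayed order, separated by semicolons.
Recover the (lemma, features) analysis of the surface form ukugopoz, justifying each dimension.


underlying: uk-ugop-ez
CLASS=mi - signalled by the affix uk-
TOR=pa - signalled by the affix -ez
check: ukugopez -> ukugopoz -> ukugopoz
lemma: ugop; CLASS=mi; TOR=pa


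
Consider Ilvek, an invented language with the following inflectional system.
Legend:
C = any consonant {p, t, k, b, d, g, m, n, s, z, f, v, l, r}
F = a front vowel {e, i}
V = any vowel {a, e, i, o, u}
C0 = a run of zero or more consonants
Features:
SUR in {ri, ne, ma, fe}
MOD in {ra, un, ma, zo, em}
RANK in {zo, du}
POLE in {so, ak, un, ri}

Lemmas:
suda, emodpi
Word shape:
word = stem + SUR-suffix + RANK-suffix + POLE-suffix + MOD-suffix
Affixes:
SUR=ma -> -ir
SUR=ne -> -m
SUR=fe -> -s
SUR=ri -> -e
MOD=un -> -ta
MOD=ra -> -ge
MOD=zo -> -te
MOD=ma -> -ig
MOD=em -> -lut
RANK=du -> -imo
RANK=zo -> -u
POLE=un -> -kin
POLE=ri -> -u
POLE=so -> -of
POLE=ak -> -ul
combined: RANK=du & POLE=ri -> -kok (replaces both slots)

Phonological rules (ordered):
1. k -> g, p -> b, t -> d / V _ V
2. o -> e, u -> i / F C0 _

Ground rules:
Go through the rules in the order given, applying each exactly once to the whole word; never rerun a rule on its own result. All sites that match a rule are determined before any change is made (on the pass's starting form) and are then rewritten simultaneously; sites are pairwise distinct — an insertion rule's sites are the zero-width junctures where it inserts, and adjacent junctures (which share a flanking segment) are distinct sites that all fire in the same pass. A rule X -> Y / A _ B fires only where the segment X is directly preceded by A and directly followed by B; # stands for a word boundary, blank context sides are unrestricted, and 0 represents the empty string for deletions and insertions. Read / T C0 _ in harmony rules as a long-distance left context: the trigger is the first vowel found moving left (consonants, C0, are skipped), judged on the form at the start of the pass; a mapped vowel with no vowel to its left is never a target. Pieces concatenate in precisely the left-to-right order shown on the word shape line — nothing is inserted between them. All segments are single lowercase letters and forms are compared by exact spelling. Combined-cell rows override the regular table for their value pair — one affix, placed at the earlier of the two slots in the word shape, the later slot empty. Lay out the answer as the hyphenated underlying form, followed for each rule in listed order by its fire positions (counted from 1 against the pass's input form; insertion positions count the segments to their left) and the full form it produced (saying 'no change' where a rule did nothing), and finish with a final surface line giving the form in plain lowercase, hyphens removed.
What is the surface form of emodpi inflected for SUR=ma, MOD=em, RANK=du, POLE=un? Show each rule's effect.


underlying: emodpi-ir-imo-kin-lut
1. k -> g, p -> b, t -> d / V _ V: fires at position(s) 12: emodpiirimoginlut
2. o -> e, u -> i / F C0 _: fires at position(s) 3, 11, 16: emedpiirimeginlit
surface: emedpiirimeginlit


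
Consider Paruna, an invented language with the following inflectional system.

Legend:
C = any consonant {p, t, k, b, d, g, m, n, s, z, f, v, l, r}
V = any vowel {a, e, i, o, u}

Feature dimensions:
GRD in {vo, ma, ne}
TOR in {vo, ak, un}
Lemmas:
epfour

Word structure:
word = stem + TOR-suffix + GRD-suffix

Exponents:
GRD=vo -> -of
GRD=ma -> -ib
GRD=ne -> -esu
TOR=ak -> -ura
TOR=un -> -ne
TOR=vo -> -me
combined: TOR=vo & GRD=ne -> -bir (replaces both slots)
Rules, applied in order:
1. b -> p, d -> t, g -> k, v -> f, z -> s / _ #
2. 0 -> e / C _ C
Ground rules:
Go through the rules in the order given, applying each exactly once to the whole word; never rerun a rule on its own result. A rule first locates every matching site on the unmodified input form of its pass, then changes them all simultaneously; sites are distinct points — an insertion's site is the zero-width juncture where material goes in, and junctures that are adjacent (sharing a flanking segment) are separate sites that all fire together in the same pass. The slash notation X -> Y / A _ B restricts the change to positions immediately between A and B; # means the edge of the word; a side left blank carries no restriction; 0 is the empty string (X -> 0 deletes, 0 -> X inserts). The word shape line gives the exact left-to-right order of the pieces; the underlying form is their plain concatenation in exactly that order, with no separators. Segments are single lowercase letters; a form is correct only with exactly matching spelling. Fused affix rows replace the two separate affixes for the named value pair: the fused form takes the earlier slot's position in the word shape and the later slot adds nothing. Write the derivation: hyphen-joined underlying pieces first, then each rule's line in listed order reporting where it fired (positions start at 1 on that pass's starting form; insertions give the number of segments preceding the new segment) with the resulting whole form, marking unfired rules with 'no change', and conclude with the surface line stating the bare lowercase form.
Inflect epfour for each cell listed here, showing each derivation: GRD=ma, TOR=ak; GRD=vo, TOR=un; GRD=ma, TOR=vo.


cell GRD=ma, TOR=ak:
underlying: epfour-ura-ib
1. b -> p, d -> t, g -> k, v -> f, z -> s / _ #: fires at position(s) 11: epfoururaip
2. 0 -> e / C _ C: inserts after position(s) 2: epefoururaip
surface: epefoururaip

cell GRD=vo, TOR=un:
underlying: epfour-ne-of
1. b -> p, d -> t, g -> k, v -> f, z -> s / _ #: no change
2. 0 -> e / C _ C: inserts after position(s) 2, 6: epefoureneof
surface: epefoureneof

cell GRD=ma, TOR=vo:
underlying: epfour-me-ib
1. b -> p, d -> t, g -> k, v -> f, z -> s / _ #: fires at position(s) 10: epfourmeip
2. 0 -> e / C _ C: inserts after position(s) 2, 6: epefouremeip
surface: epefouremeip


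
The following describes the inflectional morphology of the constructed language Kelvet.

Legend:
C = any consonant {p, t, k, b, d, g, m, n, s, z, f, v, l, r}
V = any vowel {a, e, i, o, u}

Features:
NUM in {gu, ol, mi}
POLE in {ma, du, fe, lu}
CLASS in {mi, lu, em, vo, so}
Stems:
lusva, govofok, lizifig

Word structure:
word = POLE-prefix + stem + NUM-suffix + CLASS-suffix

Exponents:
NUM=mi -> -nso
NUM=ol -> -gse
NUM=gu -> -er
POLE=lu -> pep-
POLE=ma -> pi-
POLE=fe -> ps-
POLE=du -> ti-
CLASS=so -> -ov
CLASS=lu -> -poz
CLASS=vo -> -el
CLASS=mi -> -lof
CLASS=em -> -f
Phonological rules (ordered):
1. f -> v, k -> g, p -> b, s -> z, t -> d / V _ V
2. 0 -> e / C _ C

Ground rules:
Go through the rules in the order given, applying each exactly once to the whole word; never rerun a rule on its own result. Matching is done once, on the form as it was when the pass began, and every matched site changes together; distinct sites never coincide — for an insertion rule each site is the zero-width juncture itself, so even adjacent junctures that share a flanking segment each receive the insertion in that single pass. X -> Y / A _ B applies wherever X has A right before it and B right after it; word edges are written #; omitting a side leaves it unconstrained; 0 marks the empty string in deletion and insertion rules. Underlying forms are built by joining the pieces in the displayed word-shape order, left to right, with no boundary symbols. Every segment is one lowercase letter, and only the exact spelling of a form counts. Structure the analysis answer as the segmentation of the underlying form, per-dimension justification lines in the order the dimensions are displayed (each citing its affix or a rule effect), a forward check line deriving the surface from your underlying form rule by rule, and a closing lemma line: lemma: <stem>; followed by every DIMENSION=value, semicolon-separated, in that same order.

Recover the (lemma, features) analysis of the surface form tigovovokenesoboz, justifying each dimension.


underlying: ti-govofok-nso-poz
NUM=mi - signalled by the affix -nso
POLE=du - signalled by the affix ti-
CLASS=lu - signalled by the affix -poz
check: tigovofoknsopoz -> tigovovoknsoboz -> tigovovokenesoboz
lemma: govofok; NUM=mi; POLE=du; CLASS=lu


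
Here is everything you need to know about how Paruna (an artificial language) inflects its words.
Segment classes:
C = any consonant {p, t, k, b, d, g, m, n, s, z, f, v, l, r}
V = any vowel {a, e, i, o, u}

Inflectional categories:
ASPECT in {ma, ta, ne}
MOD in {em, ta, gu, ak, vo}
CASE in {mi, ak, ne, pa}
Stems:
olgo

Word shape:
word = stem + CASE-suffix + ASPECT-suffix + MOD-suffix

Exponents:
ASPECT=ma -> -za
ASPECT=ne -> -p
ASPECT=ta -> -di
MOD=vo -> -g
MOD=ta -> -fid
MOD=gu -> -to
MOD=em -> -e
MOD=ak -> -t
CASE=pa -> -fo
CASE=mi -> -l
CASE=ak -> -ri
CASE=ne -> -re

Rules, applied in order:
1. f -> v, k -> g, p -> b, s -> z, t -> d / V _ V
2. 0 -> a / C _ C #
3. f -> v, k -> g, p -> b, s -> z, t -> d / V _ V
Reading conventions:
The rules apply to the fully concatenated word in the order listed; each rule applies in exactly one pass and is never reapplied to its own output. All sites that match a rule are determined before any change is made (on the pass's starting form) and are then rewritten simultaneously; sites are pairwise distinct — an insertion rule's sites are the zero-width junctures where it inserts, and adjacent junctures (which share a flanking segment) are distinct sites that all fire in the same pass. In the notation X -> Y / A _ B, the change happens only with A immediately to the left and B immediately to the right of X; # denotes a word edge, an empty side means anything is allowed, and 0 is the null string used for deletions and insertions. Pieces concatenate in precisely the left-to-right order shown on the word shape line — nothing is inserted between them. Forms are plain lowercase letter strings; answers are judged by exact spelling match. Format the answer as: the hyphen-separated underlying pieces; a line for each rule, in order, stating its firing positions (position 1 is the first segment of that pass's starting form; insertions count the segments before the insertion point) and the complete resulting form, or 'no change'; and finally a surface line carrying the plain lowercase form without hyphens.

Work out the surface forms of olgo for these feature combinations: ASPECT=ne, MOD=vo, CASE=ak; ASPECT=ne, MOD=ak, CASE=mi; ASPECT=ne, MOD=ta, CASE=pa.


cell ASPECT=ne, MOD=vo, CASE=ak:
underlying: olgo-ri-p-g
1. f -> v, k -> g, p -> b, s -> z, t -> d / V _ V: no change
2. 0 -> a / C _ C #: inserts after position(s) 7: olgoripag
3. f -> v, k -> g, p -> b, s -> z, t -> d / V _ V: fires at position(s) 7: olgoribag
surface: olgoribag

cell ASPECT=ne, MOD=ak, CASE=mi:
underlying: olgo-l-p-t
1. f -> v, k -> g, p -> b, s -> z, t -> d / V _ V: no change
2. 0 -> a / C _ C #: inserts after position(s) 6: olgolpat
3. f -> v, k -> g, p -> b, s -> z, t -> d / V _ V: no change
surface: olgolpat

cell ASPECT=ne, MOD=ta, CASE=pa:
underlying: olgo-fo-p-fid
1. f -> v, k -> g, p -> b, s -> z, t -> d / V _ V: fires at position(s) 5: olgovopfid
2. 0 -> a / C _ C #: no change
3. f -> v, k -> g, p -> b, s -> z, t -> d / V _ V: no change
surface: olgovopfid


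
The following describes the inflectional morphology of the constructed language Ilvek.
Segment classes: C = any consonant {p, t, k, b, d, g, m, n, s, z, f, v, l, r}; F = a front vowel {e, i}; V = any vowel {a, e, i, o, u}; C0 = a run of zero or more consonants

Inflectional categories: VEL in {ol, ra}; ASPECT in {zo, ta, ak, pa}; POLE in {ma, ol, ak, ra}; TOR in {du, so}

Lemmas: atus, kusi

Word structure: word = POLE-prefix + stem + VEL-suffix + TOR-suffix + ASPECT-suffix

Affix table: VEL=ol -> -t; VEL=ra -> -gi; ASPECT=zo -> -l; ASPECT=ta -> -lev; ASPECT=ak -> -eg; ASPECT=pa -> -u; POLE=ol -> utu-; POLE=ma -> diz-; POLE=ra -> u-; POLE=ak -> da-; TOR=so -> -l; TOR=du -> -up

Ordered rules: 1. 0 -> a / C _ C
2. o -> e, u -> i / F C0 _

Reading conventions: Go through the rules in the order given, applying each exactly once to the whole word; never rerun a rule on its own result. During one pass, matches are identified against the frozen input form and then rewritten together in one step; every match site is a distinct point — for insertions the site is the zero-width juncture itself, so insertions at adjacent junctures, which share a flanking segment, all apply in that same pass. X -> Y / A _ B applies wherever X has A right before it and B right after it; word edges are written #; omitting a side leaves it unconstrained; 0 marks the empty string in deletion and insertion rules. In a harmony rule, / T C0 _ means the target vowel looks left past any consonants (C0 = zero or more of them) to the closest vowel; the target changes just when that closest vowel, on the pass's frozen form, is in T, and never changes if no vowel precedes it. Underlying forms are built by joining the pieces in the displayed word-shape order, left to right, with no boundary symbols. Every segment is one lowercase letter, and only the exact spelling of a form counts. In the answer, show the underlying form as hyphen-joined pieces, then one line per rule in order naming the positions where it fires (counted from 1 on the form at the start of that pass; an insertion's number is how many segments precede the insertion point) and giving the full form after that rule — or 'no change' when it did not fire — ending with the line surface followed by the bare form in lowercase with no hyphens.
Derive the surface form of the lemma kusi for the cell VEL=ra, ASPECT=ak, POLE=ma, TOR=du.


underlying: diz-kusi-gi-up-eg
1. 0 -> a / C _ C: inserts after position(s) 3: dizakusigiupeg
2. o -> e, u -> i / F C0 _: fires at position(s) 11: dizakusigiipeg
surface: dizakusigiipeg
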